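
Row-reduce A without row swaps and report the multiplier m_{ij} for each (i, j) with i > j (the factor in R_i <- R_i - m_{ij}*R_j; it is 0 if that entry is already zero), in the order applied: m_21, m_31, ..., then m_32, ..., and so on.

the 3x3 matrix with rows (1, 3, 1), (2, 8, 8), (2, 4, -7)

multipliers: 2, 2, -1

Forward elimination:
R2 <- R2 - (2)*R1:  [ 0  2  6 ]
R3 <- R3 - (2)*R1:  [  0  -2  -9 ]
R3 <- R3 - (-1)*R2:  [  0   0  -3 ]
Multipliers (in order of application): m_{21} = 2, m_{31} = 2, m_{32} = -1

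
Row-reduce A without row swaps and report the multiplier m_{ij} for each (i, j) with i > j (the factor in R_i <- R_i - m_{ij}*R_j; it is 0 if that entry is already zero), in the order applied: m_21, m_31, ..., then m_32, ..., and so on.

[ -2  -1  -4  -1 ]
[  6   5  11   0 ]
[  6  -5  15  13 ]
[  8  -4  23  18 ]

multipliers: -3, -3, -4, -4, -4, -3

Forward elimination:
R2 <- R2 - (-3)*R1:  [  0   2  -1  -3 ]
R3 <- R3 - (-3)*R1:  [  0  -8   3  10 ]
R4 <- R4 - (-4)*R1:  [  0  -8   7  14 ]
R3 <- R3 - (-4)*R2:  [  0   0  -1  -2 ]
R4 <- R4 - (-4)*R2:  [ 0  0  3  2 ]
R4 <- R4 - (-3)*R3:  [  0   0   0  -4 ]
Multipliers (in order of application): m_{21} = -3, m_{31} = -3, m_{41} = -4, m_{32} = -4, m_{42} = -4, m_{43} = -3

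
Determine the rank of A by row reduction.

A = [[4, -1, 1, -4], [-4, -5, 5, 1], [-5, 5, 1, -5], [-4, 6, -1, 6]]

rank(A) = 4

Row reduction:
R2 <- R2 - (-1)*R1:  [  0  -6   6  -3 ]
R3 <- R3 - (-5/4)*R1:  [    0  15/4   9/4   -10 ]
R4 <- R4 - (-1)*R1:  [ 0  5  0  2 ]
R3 <- R3 - (-5/8)*R2:  [     0      0      6  -95/8 ]
R4 <- R4 - (-5/6)*R2:  [    0     0     5  -1/2 ]
R4 <- R4 - (5/6)*R3:  [      0       0       0  451/48 ]
Row echelon form:
[ 4  -1  1      -4 ]
[ 0  -6  6      -3 ]
[ 0   0  6   -95/8 ]
[ 0   0  0  451/48 ]
Nonzero rows / pivot columns: 4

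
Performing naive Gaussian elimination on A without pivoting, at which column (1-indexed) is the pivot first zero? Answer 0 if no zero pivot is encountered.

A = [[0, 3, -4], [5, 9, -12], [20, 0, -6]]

Naive forward elimination:
Pivot entry (1,1) is zero but row 2 has 5 in column 1 -> naive elimination stops; a row interchange (e.g. R1 <-> R2) would be required here.

first zero-pivot column = 1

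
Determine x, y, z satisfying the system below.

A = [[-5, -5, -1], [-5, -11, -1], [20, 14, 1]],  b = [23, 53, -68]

Forward elimination on [A|b]:
R2 <- R2 - (1)*R1:  [  0  -6   0  30 ]
R3 <- R3 - (-4)*R1:  [  0  -6  -3  24 ]
R3 <- R3 - (1)*R2:  [  0   0  -3  -6 ]
Row echelon form:
[ -5  -5  -1  |  23 ]
[  0  -6   0  |  30 ]
[  0   0  -3  |  -6 ]
Back-substitution:
z = (-6) / -3 = 2
y = (30) / -6 = -5
x = (23 - (-5)*(-5) - (-1)*(2)) / -5 = 0

(0, -5, 2)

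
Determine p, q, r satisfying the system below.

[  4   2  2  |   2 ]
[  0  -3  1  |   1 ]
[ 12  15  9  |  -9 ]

Forward elimination on [A|b]:
R3 <- R3 - (3)*R1:  [   0    9    3  -15 ]
R3 <- R3 - (-3)*R2:  [   0    0    6  -12 ]
Row echelon form:
[ 4   2  2  |    2 ]
[ 0  -3  1  |    1 ]
[ 0   0  6  |  -12 ]
Back-substitution:
r = (-12) / 6 = -2
q = (1 - (1)*(-2)) / -3 = -1
p = (2 - (2)*(-1) - (2)*(-2)) / 4 = 2

(2, -1, -2)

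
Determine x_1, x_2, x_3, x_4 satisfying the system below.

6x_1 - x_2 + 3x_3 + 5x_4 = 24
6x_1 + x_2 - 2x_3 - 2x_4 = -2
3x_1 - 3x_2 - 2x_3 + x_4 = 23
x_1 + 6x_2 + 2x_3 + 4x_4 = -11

(1, -4, -2, 4)

Forward elimination on [A|b]:
R2 <- R2 - (1)*R1:  [   0    2   -5   -7  -26 ]
R3 <- R3 - (1/2)*R1:  [    0  -5/2  -7/2  -3/2    11 ]
R4 <- R4 - (1/6)*R1:  [    0  37/6   3/2  19/6   -15 ]
R3 <- R3 - (-5/4)*R2:  [     0      0  -39/4  -41/4  -43/2 ]
R4 <- R4 - (37/12)*R2:  [      0       0  203/12    99/4   391/6 ]
R4 <- R4 - (-203/117)*R3:  [        0         0         0   815/117  3260/117 ]
Row echelon form:
[ 6  -1      3        5  |        24 ]
[ 0   2     -5       -7  |       -26 ]
[ 0   0  -39/4    -41/4  |     -43/2 ]
[ 0   0      0  815/117  |  3260/117 ]
Back-substitution:
x_4 = (3260/117) / (815/117) = 4
x_3 = (-43/2 - (-41/4)*(4)) / (-39/4) = -2
x_2 = (-26 - (-5)*(-2) - (-7)*(4)) / 2 = -4
x_1 = (24 - (-1)*(-4) - (3)*(-2) - (5)*(4)) / 6 = 1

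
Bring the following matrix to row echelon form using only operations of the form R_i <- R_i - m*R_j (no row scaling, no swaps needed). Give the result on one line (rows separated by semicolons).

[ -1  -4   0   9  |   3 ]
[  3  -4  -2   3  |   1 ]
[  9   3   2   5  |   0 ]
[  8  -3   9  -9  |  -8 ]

Forward elimination:
R2 <- R2 - (-3)*R1:  [   0  -16   -2   30   10 ]
R3 <- R3 - (-9)*R1:  [   0  -33    2   86   27 ]
R4 <- R4 - (-8)*R1:  [   0  -35    9   63   16 ]
R3 <- R3 - (33/16)*R2:  [     0      0   49/8  193/8   51/8 ]
R4 <- R4 - (35/16)*R2:  [     0      0  107/8  -21/8  -47/8 ]
R4 <- R4 - (107/49)*R3:  [        0         0         0  -2710/49   -970/49 ]
Row echelon form:
[ -1   -4     0         9  |        3 ]
[  0  -16    -2        30  |       10 ]
[  0    0  49/8     193/8  |     51/8 ]
[  0    0     0  -2710/49  |  -970/49 ]

REF = [-1 -4 0 9 3; 0 -16 -2 30 10; 0 0 49/8 193/8 51/8; 0 0 0 -2710/49 -970/49]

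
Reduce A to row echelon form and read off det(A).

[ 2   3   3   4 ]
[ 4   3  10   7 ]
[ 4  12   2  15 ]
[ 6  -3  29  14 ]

Forward elimination:
R2 <- R2 - (2)*R1:  [  0  -3   4  -1 ]
R3 <- R3 - (2)*R1:  [  0   6  -4   7 ]
R4 <- R4 - (3)*R1:  [   0  -12   20    2 ]
R3 <- R3 - (-2)*R2:  [ 0  0  4  5 ]
R4 <- R4 - (4)*R2:  [ 0  0  4  6 ]
R4 <- R4 - (1)*R3:  [ 0  0  0  1 ]
Upper-triangular form:
[ 2   3  3   4 ]
[ 0  -3  4  -1 ]
[ 0   0  4   5 ]
[ 0   0  0   1 ]
det(A) = (-1)^0 * (2) * (-3) * (4) * (1) = -24  (0 row swaps -> sign +1)

det(A) = -24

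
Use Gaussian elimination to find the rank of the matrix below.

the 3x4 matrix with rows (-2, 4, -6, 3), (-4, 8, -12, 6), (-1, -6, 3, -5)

Row reduction:
R2 <- R2 - (2)*R1:  [ 0  0  0  0 ]
R3 <- R3 - (1/2)*R1:  [     0     -8      6  -13/2 ]
R2 <-> R3   (pivot in column 2 was zero)
[ -2   4  -6      3 ]
[  0  -8   6  -13/2 ]
[  0   0   0      0 ]
Row echelon form:
[ -2   4  -6      3 ]
[  0  -8   6  -13/2 ]
[  0   0   0      0 ]
Nonzero rows / pivot columns: 2

rank(A) = 2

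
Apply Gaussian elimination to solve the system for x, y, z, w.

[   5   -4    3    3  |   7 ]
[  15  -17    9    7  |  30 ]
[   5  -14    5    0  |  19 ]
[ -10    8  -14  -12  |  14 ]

Forward elimination on [A|b]:
R2 <- R2 - (3)*R1:  [  0  -5   0  -2   9 ]
R3 <- R3 - (1)*R1:  [   0  -10    2   -3   12 ]
R4 <- R4 - (-2)*R1:  [  0   0  -8  -6  28 ]
R3 <- R3 - (2)*R2:  [  0   0   2   1  -6 ]
R4 <- R4 - (-4)*R3:  [  0   0   0  -2   4 ]
Row echelon form:
[ 5  -4  3   3  |   7 ]
[ 0  -5  0  -2  |   9 ]
[ 0   0  2   1  |  -6 ]
[ 0   0  0  -2  |   4 ]
Back-substitution:
w = (4) / -2 = -2
z = (-6 - (1)*(-2)) / 2 = -2
y = (9 - (-2)*(-2)) / -5 = -1
x = (7 - (-4)*(-1) - (3)*(-2) - (3)*(-2)) / 5 = 3

(3, -1, -2, -2)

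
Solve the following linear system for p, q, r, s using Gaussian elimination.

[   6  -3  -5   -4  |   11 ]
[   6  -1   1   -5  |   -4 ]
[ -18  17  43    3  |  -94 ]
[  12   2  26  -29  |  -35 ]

Forward elimination on [A|b]:
R2 <- R2 - (1)*R1:  [   0    2    6   -1  -15 ]
R3 <- R3 - (-3)*R1:  [   0    8   28   -9  -61 ]
R4 <- R4 - (2)*R1:  [   0    8   36  -21  -57 ]
R3 <- R3 - (4)*R2:  [  0   0   4  -5  -1 ]
R4 <- R4 - (4)*R2:  [   0    0   12  -17    3 ]
R4 <- R4 - (3)*R3:  [  0   0   0  -2   6 ]
Row echelon form:
[ 6  -3  -5  -4  |   11 ]
[ 0   2   6  -1  |  -15 ]
[ 0   0   4  -5  |   -1 ]
[ 0   0   0  -2  |    6 ]
Back-substitution:
s = (6) / -2 = -3
r = (-1 - (-5)*(-3)) / 4 = -4
q = (-15 - (6)*(-4) - (-1)*(-3)) / 2 = 3
p = (11 - (-3)*(3) - (-5)*(-4) - (-4)*(-3)) / 6 = -2

(-2, 3, -4, -3)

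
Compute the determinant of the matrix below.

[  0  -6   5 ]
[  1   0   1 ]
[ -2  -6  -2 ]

det(A) = -30

Forward elimination:
R1 <-> R2   (pivot in column 1 was zero)
[  1   0   1 ]
[  0  -6   5 ]
[ -2  -6  -2 ]
R3 <- R3 - (-2)*R1:  [  0  -6   0 ]
R3 <- R3 - (1)*R2:  [  0   0  -5 ]
Upper-triangular form:
[ 1   0   1 ]
[ 0  -6   5 ]
[ 0   0  -5 ]
det(A) = (-1)^1 * (1) * (-6) * (-5) = -30  (1 row swap -> sign -1)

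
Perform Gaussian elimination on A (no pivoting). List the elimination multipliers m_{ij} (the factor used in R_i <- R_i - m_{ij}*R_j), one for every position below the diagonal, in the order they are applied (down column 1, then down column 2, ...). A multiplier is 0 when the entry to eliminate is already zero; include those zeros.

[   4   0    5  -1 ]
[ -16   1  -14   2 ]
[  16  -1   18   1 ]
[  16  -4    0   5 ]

multipliers: -4, 4, 4, -1, -4, 1

Forward elimination:
R2 <- R2 - (-4)*R1:  [  0   1   6  -2 ]
R3 <- R3 - (4)*R1:  [  0  -1  -2   5 ]
R4 <- R4 - (4)*R1:  [   0   -4  -20    9 ]
R3 <- R3 - (-1)*R2:  [ 0  0  4  3 ]
R4 <- R4 - (-4)*R2:  [ 0  0  4  1 ]
R4 <- R4 - (1)*R3:  [  0   0   0  -2 ]
Multipliers (in order of application): m_{21} = -4, m_{31} = 4, m_{41} = 4, m_{32} = -1, m_{42} = -4, m_{43} = 1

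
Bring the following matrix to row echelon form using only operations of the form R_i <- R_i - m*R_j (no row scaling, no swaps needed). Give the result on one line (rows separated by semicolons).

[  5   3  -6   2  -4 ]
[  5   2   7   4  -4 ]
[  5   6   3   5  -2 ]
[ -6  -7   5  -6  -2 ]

Forward elimination:
R2 <- R2 - (1)*R1:  [  0  -1  13   2   0 ]
R3 <- R3 - (1)*R1:  [ 0  3  9  3  2 ]
R4 <- R4 - (-6/5)*R1:  [     0  -17/5  -11/5  -18/5  -34/5 ]
R3 <- R3 - (-3)*R2:  [  0   0  48   9   2 ]
R4 <- R4 - (17/5)*R2:  [      0       0  -232/5   -52/5   -34/5 ]
R4 <- R4 - (-29/30)*R3:  [      0       0       0  -17/10  -73/15 ]
Row echelon form:
[ 5   3  -6       2      -4 ]
[ 0  -1  13       2       0 ]
[ 0   0  48       9       2 ]
[ 0   0   0  -17/10  -73/15 ]

REF = [5 3 -6 2 -4; 0 -1 13 2 0; 0 0 48 9 2; 0 0 0 -17/10 -73/15]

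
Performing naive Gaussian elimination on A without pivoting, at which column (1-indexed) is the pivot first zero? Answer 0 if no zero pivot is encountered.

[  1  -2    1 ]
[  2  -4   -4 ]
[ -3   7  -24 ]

Naive forward elimination:
R2 <- R2 - (2)*R1:  [  0   0  -6 ]
R3 <- R3 - (-3)*R1:  [   0    1  -21 ]
Matrix at this point:
[ 1  -2    1 ]
[ 0   0   -6 ]
[ 0   1  -21 ]
Pivot entry (2,2) is zero but row 3 has 1 in column 2 -> naive elimination stops; a row interchange (e.g. R2 <-> R3) would be required here.

first zero-pivot column = 2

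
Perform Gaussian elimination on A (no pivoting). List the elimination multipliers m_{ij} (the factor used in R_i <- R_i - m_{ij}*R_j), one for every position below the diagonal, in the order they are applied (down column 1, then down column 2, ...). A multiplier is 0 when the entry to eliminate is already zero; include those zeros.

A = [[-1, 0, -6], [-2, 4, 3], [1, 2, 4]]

Forward elimination:
R2 <- R2 - (2)*R1:  [  0   4  15 ]
R3 <- R3 - (-1)*R1:  [  0   2  -2 ]
R3 <- R3 - (1/2)*R2:  [     0      0  -19/2 ]
Multipliers (in order of application): m_{21} = 2, m_{31} = -1, m_{32} = 1/2

multipliers: 2, -1, 1/2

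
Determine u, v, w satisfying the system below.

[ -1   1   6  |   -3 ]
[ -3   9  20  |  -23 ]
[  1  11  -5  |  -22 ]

Forward elimination on [A|b]:
R2 <- R2 - (3)*R1:  [   0    6    2  -14 ]
R3 <- R3 - (-1)*R1:  [   0   12    1  -25 ]
R3 <- R3 - (2)*R2:  [  0   0  -3   3 ]
Row echelon form:
[ -1  1   6  |   -3 ]
[  0  6   2  |  -14 ]
[  0  0  -3  |    3 ]
Back-substitution:
w = (3) / -3 = -1
v = (-14 - (2)*(-1)) / 6 = -2
u = (-3 - (1)*(-2) - (6)*(-1)) / -1 = -5

(-5, -2, -1)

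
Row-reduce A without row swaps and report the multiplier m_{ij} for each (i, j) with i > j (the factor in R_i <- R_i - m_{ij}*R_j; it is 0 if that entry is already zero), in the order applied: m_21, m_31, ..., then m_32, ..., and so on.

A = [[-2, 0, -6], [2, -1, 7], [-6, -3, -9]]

multipliers: -1, 3, 3

Forward elimination:
R2 <- R2 - (-1)*R1:  [  0  -1   1 ]
R3 <- R3 - (3)*R1:  [  0  -3   9 ]
R3 <- R3 - (3)*R2:  [ 0  0  6 ]
Multipliers (in order of application): m_{21} = -1, m_{31} = 3, m_{32} = 3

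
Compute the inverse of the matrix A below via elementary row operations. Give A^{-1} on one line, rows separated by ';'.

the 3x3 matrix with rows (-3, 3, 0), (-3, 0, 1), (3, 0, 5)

inverse = [0 -5/18 1/18; 1/3 -5/18 1/18; 0 1/6 1/6]

Gauss-Jordan on [A | I]:
R1 <- (1/-3)*R1:  [    1    -1     0  |  -1/3     0     0 ]
R2 <- R2 - (-3)*R1:  [  0  -3   1  |  -1   1   0 ]
R3 <- R3 - (3)*R1:  [ 0  3  5  |  1  0  1 ]
R2 <- (1/-3)*R2:  [    0     1  -1/3  |   1/3  -1/3     0 ]
R1 <- R1 - (-1)*R2:  [    1     0  -1/3  |     0  -1/3     0 ]
R3 <- R3 - (3)*R2:  [ 0  0  6  |  0  1  1 ]
R3 <- (1/6)*R3:  [   0    0    1  |    0  1/6  1/6 ]
R1 <- R1 - (-1/3)*R3:  [     1      0      0  |      0  -5/18   1/18 ]
R2 <- R2 - (-1/3)*R3:  [     0      1      0  |    1/3  -5/18   1/18 ]
Right block of [I | A^{-1}] is the inverse:
[   0  -5/18  1/18 ]
[ 1/3  -5/18  1/18 ]
[   0    1/6   1/6 ]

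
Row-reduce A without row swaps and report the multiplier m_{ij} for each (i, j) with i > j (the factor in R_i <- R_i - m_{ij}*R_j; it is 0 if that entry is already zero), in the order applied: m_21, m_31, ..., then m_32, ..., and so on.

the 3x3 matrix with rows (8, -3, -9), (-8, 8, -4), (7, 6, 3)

multipliers: -1, 7/8, 69/40

Forward elimination:
R2 <- R2 - (-1)*R1:  [   0    5  -13 ]
R3 <- R3 - (7/8)*R1:  [    0  69/8  87/8 ]
R3 <- R3 - (69/40)*R2:  [      0       0  333/10 ]
Multipliers (in order of application): m_{21} = -1, m_{31} = 7/8, m_{32} = 69/40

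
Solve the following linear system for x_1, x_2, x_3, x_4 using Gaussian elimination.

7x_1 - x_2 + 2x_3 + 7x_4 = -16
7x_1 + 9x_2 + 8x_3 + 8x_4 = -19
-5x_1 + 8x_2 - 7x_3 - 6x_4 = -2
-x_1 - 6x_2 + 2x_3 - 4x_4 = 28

(2, -1, 2, -5)

Forward elimination on [A|b]:
R2 <- R2 - (1)*R1:  [  0  10   6   1  -3 ]
R3 <- R3 - (-5/7)*R1:  [     0   51/7  -39/7     -1  -94/7 ]
R4 <- R4 - (-1/7)*R1:  [     0  -43/7   16/7     -3  180/7 ]
R3 <- R3 - (51/70)*R2:  [       0        0  -348/35  -121/70  -787/70 ]
R4 <- R4 - (-43/70)*R2:  [       0        0   209/35  -167/70  1671/70 ]
R4 <- R4 - (-209/348)*R3:  [         0          0          0  -2383/696  11915/696 ]
Row echelon form:
[ 7  -1        2          7  |        -16 ]
[ 0  10        6          1  |         -3 ]
[ 0   0  -348/35    -121/70  |    -787/70 ]
[ 0   0        0  -2383/696  |  11915/696 ]
Back-substitution:
x_4 = (11915/696) / (-2383/696) = -5
x_3 = (-787/70 - (-121/70)*(-5)) / (-348/35) = 2
x_2 = (-3 - (6)*(2) - (1)*(-5)) / 10 = -1
x_1 = (-16 - (-1)*(-1) - (2)*(2) - (7)*(-5)) / 7 = 2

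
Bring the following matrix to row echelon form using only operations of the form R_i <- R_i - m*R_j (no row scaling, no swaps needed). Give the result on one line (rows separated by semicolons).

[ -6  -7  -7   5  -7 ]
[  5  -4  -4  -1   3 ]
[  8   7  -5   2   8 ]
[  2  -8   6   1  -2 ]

Forward elimination:
R2 <- R2 - (-5/6)*R1:  [     0  -59/6  -59/6   19/6  -17/6 ]
R3 <- R3 - (-4/3)*R1:  [     0   -7/3  -43/3   26/3   -4/3 ]
R4 <- R4 - (-1/3)*R1:  [     0  -31/3   11/3    8/3  -13/3 ]
R3 <- R3 - (14/59)*R2:  [      0       0     -12  467/59  -39/59 ]
R4 <- R4 - (62/59)*R2:  [      0       0      14  -39/59  -80/59 ]
R4 <- R4 - (-7/6)*R3:  [        0         0         0  3035/354  -251/118 ]
Row echelon form:
[ -6     -7     -7         5        -7 ]
[  0  -59/6  -59/6      19/6     -17/6 ]
[  0      0    -12    467/59    -39/59 ]
[  0      0      0  3035/354  -251/118 ]

REF = [-6 -7 -7 5 -7; 0 -59/6 -59/6 19/6 -17/6; 0 0 -12 467/59 -39/59; 0 0 0 3035/354 -251/118]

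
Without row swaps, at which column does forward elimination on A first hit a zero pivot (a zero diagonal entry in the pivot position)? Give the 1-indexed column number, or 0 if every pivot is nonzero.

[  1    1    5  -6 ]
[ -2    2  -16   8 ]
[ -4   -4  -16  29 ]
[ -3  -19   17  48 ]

first zero-pivot column = 0

Naive forward elimination:
R2 <- R2 - (-2)*R1:  [  0   4  -6  -4 ]
R3 <- R3 - (-4)*R1:  [ 0  0  4  5 ]
R4 <- R4 - (-3)*R1:  [   0  -16   32   30 ]
R4 <- R4 - (-4)*R2:  [  0   0   8  14 ]
R4 <- R4 - (2)*R3:  [ 0  0  0  4 ]
All pivots nonzero; naive elimination completes without hitting a zero pivot.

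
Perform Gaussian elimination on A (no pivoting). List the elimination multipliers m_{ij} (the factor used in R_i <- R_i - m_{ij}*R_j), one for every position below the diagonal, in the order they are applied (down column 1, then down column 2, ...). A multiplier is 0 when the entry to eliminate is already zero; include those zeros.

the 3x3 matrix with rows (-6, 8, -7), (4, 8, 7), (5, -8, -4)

multipliers: -2/3, -5/6, -1/10

Forward elimination:
R2 <- R2 - (-2/3)*R1:  [    0  40/3   7/3 ]
R3 <- R3 - (-5/6)*R1:  [     0   -4/3  -59/6 ]
R3 <- R3 - (-1/10)*R2:  [     0      0  -48/5 ]
Multipliers (in order of application): m_{21} = -2/3, m_{31} = -5/6, m_{32} = -1/10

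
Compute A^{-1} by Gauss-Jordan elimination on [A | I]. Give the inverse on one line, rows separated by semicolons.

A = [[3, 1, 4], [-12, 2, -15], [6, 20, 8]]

Gauss-Jordan on [A | I]:
R1 <- (1/3)*R1:  [   1  1/3  4/3  |  1/3    0    0 ]
R2 <- R2 - (-12)*R1:  [ 0  6  1  |  4  1  0 ]
R3 <- R3 - (6)*R1:  [  0  18   0  |  -2   0   1 ]
R2 <- (1/6)*R2:  [   0    1  1/6  |  2/3  1/6    0 ]
R1 <- R1 - (1/3)*R2:  [     1      0  23/18  |    1/9  -1/18      0 ]
R3 <- R3 - (18)*R2:  [   0    0   -3  |  -14   -3    1 ]
R3 <- (1/-3)*R3:  [    0     0     1  |  14/3     1  -1/3 ]
R1 <- R1 - (23/18)*R3:  [       1        0        0  |  -158/27     -4/3    23/54 ]
R2 <- R2 - (1/6)*R3:  [    0     1     0  |  -1/9     0  1/18 ]
Right block of [I | A^{-1}] is the inverse:
[ -158/27  -4/3  23/54 ]
[    -1/9     0   1/18 ]
[    14/3     1   -1/3 ]

inverse = [-158/27 -4/3 23/54; -1/9 0 1/18; 14/3 1 -1/3]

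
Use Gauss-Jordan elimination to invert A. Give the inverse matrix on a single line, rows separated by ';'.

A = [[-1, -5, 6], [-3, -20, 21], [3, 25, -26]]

Gauss-Jordan on [A | I]:
R1 <- (1/-1)*R1:  [  1   5  -6  |  -1   0   0 ]
R2 <- R2 - (-3)*R1:  [  0  -5   3  |  -3   1   0 ]
R3 <- R3 - (3)*R1:  [  0  10  -8  |   3   0   1 ]
R2 <- (1/-5)*R2:  [    0     1  -3/5  |   3/5  -1/5     0 ]
R1 <- R1 - (5)*R2:  [  1   0  -3  |  -4   1   0 ]
R3 <- R3 - (10)*R2:  [  0   0  -2  |  -3   2   1 ]
R3 <- (1/-2)*R3:  [    0     0     1  |   3/2    -1  -1/2 ]
R1 <- R1 - (-3)*R3:  [    1     0     0  |   1/2    -2  -3/2 ]
R2 <- R2 - (-3/5)*R3:  [     0      1      0  |    3/2   -4/5  -3/10 ]
Right block of [I | A^{-1}] is the inverse:
[ 1/2    -2   -3/2 ]
[ 3/2  -4/5  -3/10 ]
[ 3/2    -1   -1/2 ]

inverse = [1/2 -2 -3/2; 3/2 -4/5 -3/10; 3/2 -1 -1/2]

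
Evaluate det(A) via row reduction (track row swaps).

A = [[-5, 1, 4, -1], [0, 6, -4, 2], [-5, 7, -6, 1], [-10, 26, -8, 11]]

det(A) = 900

Forward elimination:
R3 <- R3 - (1)*R1:  [   0    6  -10    2 ]
R4 <- R4 - (2)*R1:  [   0   24  -16   13 ]
R3 <- R3 - (1)*R2:  [  0   0  -6   0 ]
R4 <- R4 - (4)*R2:  [ 0  0  0  5 ]
Upper-triangular form:
[ -5  1   4  -1 ]
[  0  6  -4   2 ]
[  0  0  -6   0 ]
[  0  0   0   5 ]
det(A) = (-1)^0 * (-5) * (6) * (-6) * (5) = 900  (0 row swaps -> sign +1)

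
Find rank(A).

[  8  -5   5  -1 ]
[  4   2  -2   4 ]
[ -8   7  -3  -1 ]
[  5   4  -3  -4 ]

Row reduction:
R2 <- R2 - (1/2)*R1:  [    0   9/2  -9/2   9/2 ]
R3 <- R3 - (-1)*R1:  [  0   2   2  -2 ]
R4 <- R4 - (5/8)*R1:  [     0   57/8  -49/8  -27/8 ]
R3 <- R3 - (4/9)*R2:  [  0   0   4  -4 ]
R4 <- R4 - (19/12)*R2:  [     0      0      1  -21/2 ]
R4 <- R4 - (1/4)*R3:  [     0      0      0  -19/2 ]
Row echelon form:
[ 8   -5     5     -1 ]
[ 0  9/2  -9/2    9/2 ]
[ 0    0     4     -4 ]
[ 0    0     0  -19/2 ]
Nonzero rows / pivot columns: 4

rank(A) = 4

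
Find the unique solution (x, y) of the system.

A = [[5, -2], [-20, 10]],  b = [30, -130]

Forward elimination on [A|b]:
R2 <- R2 - (-4)*R1:  [   0    2  -10 ]
Row echelon form:
[ 5  -2  |   30 ]
[ 0   2  |  -10 ]
Back-substitution:
y = (-10) / 2 = -5
x = (30 - (-2)*(-5)) / 5 = 4

(4, -5)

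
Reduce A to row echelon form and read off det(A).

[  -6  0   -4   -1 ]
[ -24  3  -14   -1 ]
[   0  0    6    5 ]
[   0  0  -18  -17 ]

det(A) = 216

Forward elimination:
R2 <- R2 - (4)*R1:  [ 0  3  2  3 ]
R4 <- R4 - (-3)*R3:  [  0   0   0  -2 ]
Upper-triangular form:
[ -6  0  -4  -1 ]
[  0  3   2   3 ]
[  0  0   6   5 ]
[  0  0   0  -2 ]
det(A) = (-1)^0 * (-6) * (3) * (6) * (-2) = 216  (0 row swaps -> sign +1)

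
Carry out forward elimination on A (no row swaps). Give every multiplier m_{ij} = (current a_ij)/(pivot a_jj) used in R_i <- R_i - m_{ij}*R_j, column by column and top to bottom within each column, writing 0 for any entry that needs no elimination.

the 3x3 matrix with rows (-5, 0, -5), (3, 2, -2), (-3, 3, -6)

Forward elimination:
R2 <- R2 - (-3/5)*R1:  [  0   2  -5 ]
R3 <- R3 - (3/5)*R1:  [  0   3  -3 ]
R3 <- R3 - (3/2)*R2:  [   0    0  9/2 ]
Multipliers (in order of application): m_{21} = -3/5, m_{31} = 3/5, m_{32} = 3/2

multipliers: -3/5, 3/5, 3/2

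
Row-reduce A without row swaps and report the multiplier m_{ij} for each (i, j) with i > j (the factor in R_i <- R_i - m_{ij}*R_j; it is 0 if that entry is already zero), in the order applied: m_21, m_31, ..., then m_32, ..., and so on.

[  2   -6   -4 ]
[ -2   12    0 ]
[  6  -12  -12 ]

multipliers: -1, 3, 1

Forward elimination:
R2 <- R2 - (-1)*R1:  [  0   6  -4 ]
R3 <- R3 - (3)*R1:  [ 0  6  0 ]
R3 <- R3 - (1)*R2:  [ 0  0  4 ]
Multipliers (in order of application): m_{21} = -1, m_{31} = 3, m_{32} = 1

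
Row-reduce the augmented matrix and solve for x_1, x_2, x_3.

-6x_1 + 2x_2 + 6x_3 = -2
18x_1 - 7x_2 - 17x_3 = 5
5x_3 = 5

(2, 2, 1)

Forward elimination on [A|b]:
R2 <- R2 - (-3)*R1:  [  0  -1   1  -1 ]
Row echelon form:
[ -6   2  6  |  -2 ]
[  0  -1  1  |  -1 ]
[  0   0  5  |   5 ]
Back-substitution:
x_3 = (5) / 5 = 1
x_2 = (-1 - (1)*(1)) / -1 = 2
x_1 = (-2 - (2)*(2) - (6)*(1)) / -6 = 2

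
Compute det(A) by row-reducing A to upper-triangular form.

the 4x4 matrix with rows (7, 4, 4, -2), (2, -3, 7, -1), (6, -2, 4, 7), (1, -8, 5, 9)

det(A) = 27

Forward elimination:
R2 <- R2 - (2/7)*R1:  [     0  -29/7   41/7   -3/7 ]
R3 <- R3 - (6/7)*R1:  [     0  -38/7    4/7   61/7 ]
R4 <- R4 - (1/7)*R1:  [     0  -60/7   31/7   65/7 ]
R3 <- R3 - (38/29)*R2:  [       0        0  -206/29   269/29 ]
R4 <- R4 - (60/29)*R2:  [       0        0  -223/29   295/29 ]
R4 <- R4 - (223/206)*R3:  [      0       0       0  27/206 ]
Upper-triangular form:
[ 7      4        4      -2 ]
[ 0  -29/7     41/7    -3/7 ]
[ 0      0  -206/29  269/29 ]
[ 0      0        0  27/206 ]
det(A) = (-1)^0 * (7) * (-29/7) * (-206/29) * (27/206) = 27  (0 row swaps -> sign +1)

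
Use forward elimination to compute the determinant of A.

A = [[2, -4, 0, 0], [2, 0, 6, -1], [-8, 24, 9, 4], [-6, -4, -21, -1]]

Forward elimination:
R2 <- R2 - (1)*R1:  [  0   4   6  -1 ]
R3 <- R3 - (-4)*R1:  [ 0  8  9  4 ]
R4 <- R4 - (-3)*R1:  [   0  -16  -21   -1 ]
R3 <- R3 - (2)*R2:  [  0   0  -3   6 ]
R4 <- R4 - (-4)*R2:  [  0   0   3  -5 ]
R4 <- R4 - (-1)*R3:  [ 0  0  0  1 ]
Upper-triangular form:
[ 2  -4   0   0 ]
[ 0   4   6  -1 ]
[ 0   0  -3   6 ]
[ 0   0   0   1 ]
det(A) = (-1)^0 * (2) * (4) * (-3) * (1) = -24  (0 row swaps -> sign +1)

det(A) = -24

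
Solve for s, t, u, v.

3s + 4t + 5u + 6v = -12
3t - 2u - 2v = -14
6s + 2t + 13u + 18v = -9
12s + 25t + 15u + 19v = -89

Forward elimination on [A|b]:
R3 <- R3 - (2)*R1:  [  0  -6   3   6  15 ]
R4 <- R4 - (4)*R1:  [   0    9   -5   -5  -41 ]
R3 <- R3 - (-2)*R2:  [   0    0   -1    2  -13 ]
R4 <- R4 - (3)*R2:  [ 0  0  1  1  1 ]
R4 <- R4 - (-1)*R3:  [   0    0    0    3  -12 ]
Row echelon form:
[ 3  4   5   6  |  -12 ]
[ 0  3  -2  -2  |  -14 ]
[ 0  0  -1   2  |  -13 ]
[ 0  0   0   3  |  -12 ]
Back-substitution:
v = (-12) / 3 = -4
u = (-13 - (2)*(-4)) / -1 = 5
t = (-14 - (-2)*(5) - (-2)*(-4)) / 3 = -4
s = (-12 - (4)*(-4) - (5)*(5) - (6)*(-4)) / 3 = 1

(1, -4, 5, -4)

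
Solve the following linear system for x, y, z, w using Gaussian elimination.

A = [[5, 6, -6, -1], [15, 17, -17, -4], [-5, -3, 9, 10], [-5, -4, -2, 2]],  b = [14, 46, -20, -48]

(2, 5, 5, -4)

Forward elimination on [A|b]:
R2 <- R2 - (3)*R1:  [  0  -1   1  -1   4 ]
R3 <- R3 - (-1)*R1:  [  0   3   3   9  -6 ]
R4 <- R4 - (-1)*R1:  [   0    2   -8    1  -34 ]
R3 <- R3 - (-3)*R2:  [ 0  0  6  6  6 ]
R4 <- R4 - (-2)*R2:  [   0    0   -6   -1  -26 ]
R4 <- R4 - (-1)*R3:  [   0    0    0    5  -20 ]
Row echelon form:
[ 5   6  -6  -1  |   14 ]
[ 0  -1   1  -1  |    4 ]
[ 0   0   6   6  |    6 ]
[ 0   0   0   5  |  -20 ]
Back-substitution:
w = (-20) / 5 = -4
z = (6 - (6)*(-4)) / 6 = 5
y = (4 - (1)*(5) - (-1)*(-4)) / -1 = 5
x = (14 - (6)*(5) - (-6)*(5) - (-1)*(-4)) / 5 = 2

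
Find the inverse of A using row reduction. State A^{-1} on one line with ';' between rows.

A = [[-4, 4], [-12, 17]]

Gauss-Jordan on [A | I]:
R1 <- (1/-4)*R1:  [    1    -1  |  -1/4     0 ]
R2 <- R2 - (-12)*R1:  [  0   5  |  -3   1 ]
R2 <- (1/5)*R2:  [    0     1  |  -3/5   1/5 ]
R1 <- R1 - (-1)*R2:  [      1       0  |  -17/20     1/5 ]
Right block of [I | A^{-1}] is the inverse:
[ -17/20  1/5 ]
[   -3/5  1/5 ]

inverse = [-17/20 1/5; -3/5 1/5]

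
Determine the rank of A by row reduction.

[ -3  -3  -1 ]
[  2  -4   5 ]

rank(A) = 2

Row reduction:
R2 <- R2 - (-2/3)*R1:  [    0    -6  13/3 ]
Row echelon form:
[ -3  -3    -1 ]
[  0  -6  13/3 ]
Nonzero rows / pivot columns: 2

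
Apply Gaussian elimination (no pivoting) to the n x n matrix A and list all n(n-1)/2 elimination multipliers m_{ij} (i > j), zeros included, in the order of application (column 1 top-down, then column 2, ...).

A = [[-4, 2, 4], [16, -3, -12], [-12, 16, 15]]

Forward elimination:
R2 <- R2 - (-4)*R1:  [ 0  5  4 ]
R3 <- R3 - (3)*R1:  [  0  10   3 ]
R3 <- R3 - (2)*R2:  [  0   0  -5 ]
Multipliers (in order of application): m_{21} = -4, m_{31} = 3, m_{32} = 2

multipliers: -4, 3, 2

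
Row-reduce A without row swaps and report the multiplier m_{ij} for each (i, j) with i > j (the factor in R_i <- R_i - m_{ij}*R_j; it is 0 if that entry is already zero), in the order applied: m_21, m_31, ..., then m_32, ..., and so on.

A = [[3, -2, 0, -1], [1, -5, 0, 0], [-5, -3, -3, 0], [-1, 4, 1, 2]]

multipliers: 1/3, -5/3, -1/3, 19/13, -10/13, -1/3

Forward elimination:
R2 <- R2 - (1/3)*R1:  [     0  -13/3      0    1/3 ]
R3 <- R3 - (-5/3)*R1:  [     0  -19/3     -3   -5/3 ]
R4 <- R4 - (-1/3)*R1:  [    0  10/3     1   5/3 ]
R3 <- R3 - (19/13)*R2:  [      0       0      -3  -28/13 ]
R4 <- R4 - (-10/13)*R2:  [     0      0      1  25/13 ]
R4 <- R4 - (-1/3)*R3:  [     0      0      0  47/39 ]
Multipliers (in order of application): m_{21} = 1/3, m_{31} = -5/3, m_{41} = -1/3, m_{32} = 19/13, m_{42} = -10/13, m_{43} = -1/3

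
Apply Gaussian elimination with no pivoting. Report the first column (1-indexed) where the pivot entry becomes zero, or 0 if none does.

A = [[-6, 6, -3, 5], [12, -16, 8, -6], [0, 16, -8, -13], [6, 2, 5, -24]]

first zero-pivot column = 3

Naive forward elimination:
R2 <- R2 - (-2)*R1:  [  0  -4   2   4 ]
R4 <- R4 - (-1)*R1:  [   0    8    2  -19 ]
R3 <- R3 - (-4)*R2:  [ 0  0  0  3 ]
R4 <- R4 - (-2)*R2:  [   0    0    6  -11 ]
Matrix at this point:
[ -6   6  -3    5 ]
[  0  -4   2    4 ]
[  0   0   0    3 ]
[  0   0   6  -11 ]
Pivot entry (3,3) is zero but row 4 has 6 in column 3 -> naive elimination stops; a row interchange (e.g. R3 <-> R4) would be required here.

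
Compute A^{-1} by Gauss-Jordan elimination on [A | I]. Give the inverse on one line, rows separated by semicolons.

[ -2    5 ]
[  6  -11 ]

Gauss-Jordan on [A | I]:
R1 <- (1/-2)*R1:  [    1  -5/2  |  -1/2     0 ]
R2 <- R2 - (6)*R1:  [ 0  4  |  3  1 ]
R2 <- (1/4)*R2:  [   0    1  |  3/4  1/4 ]
R1 <- R1 - (-5/2)*R2:  [    1     0  |  11/8   5/8 ]
Right block of [I | A^{-1}] is the inverse:
[ 11/8  5/8 ]
[  3/4  1/4 ]

inverse = [11/8 5/8; 3/4 1/4]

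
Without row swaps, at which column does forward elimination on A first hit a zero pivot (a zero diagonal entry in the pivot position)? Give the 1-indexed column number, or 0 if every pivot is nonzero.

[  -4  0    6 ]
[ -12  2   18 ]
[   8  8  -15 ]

first zero-pivot column = 0

Naive forward elimination:
R2 <- R2 - (3)*R1:  [ 0  2  0 ]
R3 <- R3 - (-2)*R1:  [  0   8  -3 ]
R3 <- R3 - (4)*R2:  [  0   0  -3 ]
All pivots nonzero; naive elimination completes without hitting a zero pivot.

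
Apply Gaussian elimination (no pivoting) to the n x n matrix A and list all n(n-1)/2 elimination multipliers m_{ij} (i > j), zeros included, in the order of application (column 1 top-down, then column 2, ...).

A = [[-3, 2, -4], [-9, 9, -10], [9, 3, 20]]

Forward elimination:
R2 <- R2 - (3)*R1:  [ 0  3  2 ]
R3 <- R3 - (-3)*R1:  [ 0  9  8 ]
R3 <- R3 - (3)*R2:  [ 0  0  2 ]
Multipliers (in order of application): m_{21} = 3, m_{31} = -3, m_{32} = 3

multipliers: 3, -3, 3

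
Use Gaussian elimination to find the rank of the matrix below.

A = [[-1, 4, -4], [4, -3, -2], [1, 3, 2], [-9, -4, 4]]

Row reduction:
R2 <- R2 - (-4)*R1:  [   0   13  -18 ]
R3 <- R3 - (-1)*R1:  [  0   7  -2 ]
R4 <- R4 - (9)*R1:  [   0  -40   40 ]
R3 <- R3 - (7/13)*R2:  [      0       0  100/13 ]
R4 <- R4 - (-40/13)*R2:  [       0        0  -200/13 ]
R4 <- R4 - (-2)*R3:  [ 0  0  0 ]
Row echelon form:
[ -1   4      -4 ]
[  0  13     -18 ]
[  0   0  100/13 ]
[  0   0       0 ]
Nonzero rows / pivot columns: 3

rank(A) = 3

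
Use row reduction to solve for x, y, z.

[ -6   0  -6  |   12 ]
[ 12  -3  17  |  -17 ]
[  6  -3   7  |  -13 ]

Forward elimination on [A|b]:
R2 <- R2 - (-2)*R1:  [  0  -3   5   7 ]
R3 <- R3 - (-1)*R1:  [  0  -3   1  -1 ]
R3 <- R3 - (1)*R2:  [  0   0  -4  -8 ]
Row echelon form:
[ -6   0  -6  |  12 ]
[  0  -3   5  |   7 ]
[  0   0  -4  |  -8 ]
Back-substitution:
z = (-8) / -4 = 2
y = (7 - (5)*(2)) / -3 = 1
x = (12 - (-6)*(2)) / -6 = -4

(-4, 1, 2)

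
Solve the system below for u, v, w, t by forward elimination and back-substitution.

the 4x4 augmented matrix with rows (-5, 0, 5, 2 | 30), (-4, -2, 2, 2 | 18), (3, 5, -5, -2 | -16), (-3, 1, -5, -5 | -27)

Forward elimination on [A|b]:
R2 <- R2 - (4/5)*R1:  [   0   -2   -2  2/5   -6 ]
R3 <- R3 - (-3/5)*R1:  [    0     5    -2  -4/5     2 ]
R4 <- R4 - (3/5)*R1:  [     0      1     -8  -31/5    -45 ]
R3 <- R3 - (-5/2)*R2:  [   0    0   -7  1/5  -13 ]
R4 <- R4 - (-1/2)*R2:  [   0    0   -9   -6  -48 ]
R4 <- R4 - (9/7)*R3:  [       0        0        0  -219/35   -219/7 ]
Row echelon form:
[ -5   0   5        2  |      30 ]
[  0  -2  -2      2/5  |      -6 ]
[  0   0  -7      1/5  |     -13 ]
[  0   0   0  -219/35  |  -219/7 ]
Back-substitution:
t = (-219/7) / (-219/35) = 5
w = (-13 - (1/5)*(5)) / -7 = 2
v = (-6 - (-2)*(2) - (2/5)*(5)) / -2 = 2
u = (30 - (5)*(2) - (2)*(5)) / -5 = -2

(-2, 2, 2, 5)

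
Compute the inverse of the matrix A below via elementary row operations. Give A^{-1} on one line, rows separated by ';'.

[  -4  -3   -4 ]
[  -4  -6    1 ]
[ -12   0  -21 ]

inverse = [7/4 -7/8 -3/8; -4/3 1/2 5/18; -1 1/2 1/6]

Gauss-Jordan on [A | I]:
R1 <- (1/-4)*R1:  [    1   3/4     1  |  -1/4     0     0 ]
R2 <- R2 - (-4)*R1:  [  0  -3   5  |  -1   1   0 ]
R3 <- R3 - (-12)*R1:  [  0   9  -9  |  -3   0   1 ]
R2 <- (1/-3)*R2:  [    0     1  -5/3  |   1/3  -1/3     0 ]
R1 <- R1 - (3/4)*R2:  [    1     0   9/4  |  -1/2   1/4     0 ]
R3 <- R3 - (9)*R2:  [  0   0   6  |  -6   3   1 ]
R3 <- (1/6)*R3:  [   0    0    1  |   -1  1/2  1/6 ]
R1 <- R1 - (9/4)*R3:  [    1     0     0  |   7/4  -7/8  -3/8 ]
R2 <- R2 - (-5/3)*R3:  [    0     1     0  |  -4/3   1/2  5/18 ]
Right block of [I | A^{-1}] is the inverse:
[  7/4  -7/8  -3/8 ]
[ -4/3   1/2  5/18 ]
[   -1   1/2   1/6 ]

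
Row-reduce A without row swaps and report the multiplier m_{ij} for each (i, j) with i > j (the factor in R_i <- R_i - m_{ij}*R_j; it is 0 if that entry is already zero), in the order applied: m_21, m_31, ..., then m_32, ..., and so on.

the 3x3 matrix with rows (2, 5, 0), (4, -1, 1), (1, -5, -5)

Forward elimination:
R2 <- R2 - (2)*R1:  [   0  -11    1 ]
R3 <- R3 - (1/2)*R1:  [     0  -15/2     -5 ]
R3 <- R3 - (15/22)*R2:  [       0        0  -125/22 ]
Multipliers (in order of application): m_{21} = 2, m_{31} = 1/2, m_{32} = 15/22

multipliers: 2, 1/2, 15/22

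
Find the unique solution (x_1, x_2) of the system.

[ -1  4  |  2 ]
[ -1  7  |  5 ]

(2, 1)

Forward elimination on [A|b]:
R2 <- R2 - (1)*R1:  [ 0  3  3 ]
Row echelon form:
[ -1  4  |  2 ]
[  0  3  |  3 ]
Back-substitution:
x_2 = (3) / 3 = 1
x_1 = (2 - (4)*(1)) / -1 = 2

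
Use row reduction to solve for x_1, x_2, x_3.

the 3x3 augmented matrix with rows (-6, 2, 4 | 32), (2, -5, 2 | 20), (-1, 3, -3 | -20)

Forward elimination on [A|b]:
R2 <- R2 - (-1/3)*R1:  [     0  -13/3   10/3   92/3 ]
R3 <- R3 - (1/6)*R1:  [     0    8/3  -11/3  -76/3 ]
R3 <- R3 - (-8/13)*R2:  [      0       0  -21/13  -84/13 ]
Row echelon form:
[ -6      2       4  |      32 ]
[  0  -13/3    10/3  |    92/3 ]
[  0      0  -21/13  |  -84/13 ]
Back-substitution:
x_3 = (-84/13) / (-21/13) = 4
x_2 = (92/3 - (10/3)*(4)) / (-13/3) = -4
x_1 = (32 - (2)*(-4) - (4)*(4)) / -6 = -4

(-4, -4, 4)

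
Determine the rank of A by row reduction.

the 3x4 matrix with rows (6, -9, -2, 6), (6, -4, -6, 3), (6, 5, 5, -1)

rank(A) = 3

Row reduction:
R2 <- R2 - (1)*R1:  [  0   5  -4  -3 ]
R3 <- R3 - (1)*R1:  [  0  14   7  -7 ]
R3 <- R3 - (14/5)*R2:  [    0     0  91/5   7/5 ]
Row echelon form:
[ 6  -9    -2    6 ]
[ 0   5    -4   -3 ]
[ 0   0  91/5  7/5 ]
Nonzero rows / pivot columns: 3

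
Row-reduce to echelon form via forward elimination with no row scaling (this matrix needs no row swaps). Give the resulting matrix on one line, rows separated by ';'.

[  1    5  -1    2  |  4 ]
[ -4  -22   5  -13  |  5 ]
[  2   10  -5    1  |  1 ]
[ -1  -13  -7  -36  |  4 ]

Forward elimination:
R2 <- R2 - (-4)*R1:  [  0  -2   1  -5  21 ]
R3 <- R3 - (2)*R1:  [  0   0  -3  -3  -7 ]
R4 <- R4 - (-1)*R1:  [   0   -8   -8  -34    8 ]
R4 <- R4 - (4)*R2:  [   0    0  -12  -14  -76 ]
R4 <- R4 - (4)*R3:  [   0    0    0   -2  -48 ]
Row echelon form:
[ 1   5  -1   2  |    4 ]
[ 0  -2   1  -5  |   21 ]
[ 0   0  -3  -3  |   -7 ]
[ 0   0   0  -2  |  -48 ]

REF = [1 5 -1 2 4; 0 -2 1 -5 21; 0 0 -3 -3 -7; 0 0 0 -2 -48]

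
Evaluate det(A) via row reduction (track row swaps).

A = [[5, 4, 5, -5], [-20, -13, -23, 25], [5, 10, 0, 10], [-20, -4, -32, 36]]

Forward elimination:
R2 <- R2 - (-4)*R1:  [  0   3  -3   5 ]
R3 <- R3 - (1)*R1:  [  0   6  -5  15 ]
R4 <- R4 - (-4)*R1:  [   0   12  -12   16 ]
R3 <- R3 - (2)*R2:  [ 0  0  1  5 ]
R4 <- R4 - (4)*R2:  [  0   0   0  -4 ]
Upper-triangular form:
[ 5  4   5  -5 ]
[ 0  3  -3   5 ]
[ 0  0   1   5 ]
[ 0  0   0  -4 ]
det(A) = (-1)^0 * (5) * (3) * (1) * (-4) = -60  (0 row swaps -> sign +1)

det(A) = -60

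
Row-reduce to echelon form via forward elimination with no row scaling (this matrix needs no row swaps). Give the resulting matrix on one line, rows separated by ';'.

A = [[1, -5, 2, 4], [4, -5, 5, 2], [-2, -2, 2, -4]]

Forward elimination:
R2 <- R2 - (4)*R1:  [   0   15   -3  -14 ]
R3 <- R3 - (-2)*R1:  [   0  -12    6    4 ]
R3 <- R3 - (-4/5)*R2:  [     0      0   18/5  -36/5 ]
Row echelon form:
[ 1  -5     2      4 ]
[ 0  15    -3    -14 ]
[ 0   0  18/5  -36/5 ]

REF = [1 -5 2 4; 0 15 -3 -14; 0 0 18/5 -36/5]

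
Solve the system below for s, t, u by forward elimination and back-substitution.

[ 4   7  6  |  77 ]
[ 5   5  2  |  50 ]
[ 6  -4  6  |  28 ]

Forward elimination on [A|b]:
R2 <- R2 - (5/4)*R1:  [      0   -15/4   -11/2  -185/4 ]
R3 <- R3 - (3/2)*R1:  [      0   -29/2      -3  -175/2 ]
R3 <- R3 - (58/15)*R2:  [      0       0  274/15   274/3 ]
Row echelon form:
[ 4      7       6  |      77 ]
[ 0  -15/4   -11/2  |  -185/4 ]
[ 0      0  274/15  |   274/3 ]
Back-substitution:
u = (274/3) / (274/15) = 5
t = (-185/4 - (-11/2)*(5)) / (-15/4) = 5
s = (77 - (7)*(5) - (6)*(5)) / 4 = 3

(3, 5, 5)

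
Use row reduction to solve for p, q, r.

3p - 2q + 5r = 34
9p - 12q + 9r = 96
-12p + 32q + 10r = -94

(5, -2, 3)

Forward elimination on [A|b]:
R2 <- R2 - (3)*R1:  [  0  -6  -6  -6 ]
R3 <- R3 - (-4)*R1:  [  0  24  30  42 ]
R3 <- R3 - (-4)*R2:  [  0   0   6  18 ]
Row echelon form:
[ 3  -2   5  |  34 ]
[ 0  -6  -6  |  -6 ]
[ 0   0   6  |  18 ]
Back-substitution:
r = (18) / 6 = 3
q = (-6 - (-6)*(3)) / -6 = -2
p = (34 - (-2)*(-2) - (5)*(3)) / 3 = 5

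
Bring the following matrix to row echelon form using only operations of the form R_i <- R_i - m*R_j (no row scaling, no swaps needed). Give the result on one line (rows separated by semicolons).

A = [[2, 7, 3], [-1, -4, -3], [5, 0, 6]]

REF = [2 7 3; 0 -1/2 -3/2; 0 0 51]

Forward elimination:
R2 <- R2 - (-1/2)*R1:  [    0  -1/2  -3/2 ]
R3 <- R3 - (5/2)*R1:  [     0  -35/2   -3/2 ]
R3 <- R3 - (35)*R2:  [  0   0  51 ]
Row echelon form:
[ 2     7     3 ]
[ 0  -1/2  -3/2 ]
[ 0     0    51 ]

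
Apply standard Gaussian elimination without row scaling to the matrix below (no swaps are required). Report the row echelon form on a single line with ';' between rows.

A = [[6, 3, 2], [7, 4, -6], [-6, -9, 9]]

Forward elimination:
R2 <- R2 - (7/6)*R1:  [     0    1/2  -25/3 ]
R3 <- R3 - (-1)*R1:  [  0  -6  11 ]
R3 <- R3 - (-12)*R2:  [   0    0  -89 ]
Row echelon form:
[ 6    3      2 ]
[ 0  1/2  -25/3 ]
[ 0    0    -89 ]

REF = [6 3 2; 0 1/2 -25/3; 0 0 -89]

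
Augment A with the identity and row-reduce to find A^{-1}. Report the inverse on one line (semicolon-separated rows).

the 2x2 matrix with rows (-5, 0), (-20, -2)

Gauss-Jordan on [A | I]:
R1 <- (1/-5)*R1:  [    1     0  |  -1/5     0 ]
R2 <- R2 - (-20)*R1:  [  0  -2  |  -4   1 ]
R2 <- (1/-2)*R2:  [    0     1  |     2  -1/2 ]
Right block of [I | A^{-1}] is the inverse:
[ -1/5     0 ]
[    2  -1/2 ]

inverse = [-1/5 0; 2 -1/2]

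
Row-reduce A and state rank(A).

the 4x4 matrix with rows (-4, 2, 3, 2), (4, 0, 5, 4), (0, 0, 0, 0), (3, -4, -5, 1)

Row reduction:
R2 <- R2 - (-1)*R1:  [ 0  2  8  6 ]
R4 <- R4 - (-3/4)*R1:  [     0   -5/2  -11/4    5/2 ]
R4 <- R4 - (-5/4)*R2:  [    0     0  29/4    10 ]
R3 <-> R4   (pivot in column 3 was zero)
[ -4  2     3   2 ]
[  0  2     8   6 ]
[  0  0  29/4  10 ]
[  0  0     0   0 ]
Row echelon form:
[ -4  2     3   2 ]
[  0  2     8   6 ]
[  0  0  29/4  10 ]
[  0  0     0   0 ]
Nonzero rows / pivot columns: 3

rank(A) = 3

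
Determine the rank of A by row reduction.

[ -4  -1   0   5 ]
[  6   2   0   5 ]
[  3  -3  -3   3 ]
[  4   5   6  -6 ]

rank(A) = 4

Row reduction:
R2 <- R2 - (-3/2)*R1:  [    0   1/2     0  25/2 ]
R3 <- R3 - (-3/4)*R1:  [     0  -15/4     -3   27/4 ]
R4 <- R4 - (-1)*R1:  [  0   4   6  -1 ]
R3 <- R3 - (-15/2)*R2:  [     0      0     -3  201/2 ]
R4 <- R4 - (8)*R2:  [    0     0     6  -101 ]
R4 <- R4 - (-2)*R3:  [   0    0    0  100 ]
Row echelon form:
[ -4   -1   0      5 ]
[  0  1/2   0   25/2 ]
[  0    0  -3  201/2 ]
[  0    0   0    100 ]
Nonzero rows / pivot columns: 4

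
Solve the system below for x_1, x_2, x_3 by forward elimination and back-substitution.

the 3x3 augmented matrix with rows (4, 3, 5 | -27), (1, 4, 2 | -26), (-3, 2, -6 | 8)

(2, -5, -4)

Forward elimination on [A|b]:
R2 <- R2 - (1/4)*R1:  [     0   13/4    3/4  -77/4 ]
R3 <- R3 - (-3/4)*R1:  [     0   17/4   -9/4  -49/4 ]
R3 <- R3 - (17/13)*R2:  [      0       0  -42/13  168/13 ]
Row echelon form:
[ 4     3       5  |     -27 ]
[ 0  13/4     3/4  |   -77/4 ]
[ 0     0  -42/13  |  168/13 ]
Back-substitution:
x_3 = (168/13) / (-42/13) = -4
x_2 = (-77/4 - (3/4)*(-4)) / (13/4) = -5
x_1 = (-27 - (3)*(-5) - (5)*(-4)) / 4 = 2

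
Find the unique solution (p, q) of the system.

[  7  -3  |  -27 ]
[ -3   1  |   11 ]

Forward elimination on [A|b]:
R2 <- R2 - (-3/7)*R1:  [    0  -2/7  -4/7 ]
Row echelon form:
[ 7    -3  |   -27 ]
[ 0  -2/7  |  -4/7 ]
Back-substitution:
q = (-4/7) / (-2/7) = 2
p = (-27 - (-3)*(2)) / 7 = -3

(-3, 2)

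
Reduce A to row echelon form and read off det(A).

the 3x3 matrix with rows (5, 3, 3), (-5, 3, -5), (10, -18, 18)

Forward elimination:
R2 <- R2 - (-1)*R1:  [  0   6  -2 ]
R3 <- R3 - (2)*R1:  [   0  -24   12 ]
R3 <- R3 - (-4)*R2:  [ 0  0  4 ]
Upper-triangular form:
[ 5  3   3 ]
[ 0  6  -2 ]
[ 0  0   4 ]
det(A) = (-1)^0 * (5) * (6) * (4) = 120  (0 row swaps -> sign +1)

det(A) = 120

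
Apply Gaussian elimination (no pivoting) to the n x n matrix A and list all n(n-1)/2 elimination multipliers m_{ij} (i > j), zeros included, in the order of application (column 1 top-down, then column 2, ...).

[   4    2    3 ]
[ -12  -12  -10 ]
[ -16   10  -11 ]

Forward elimination:
R2 <- R2 - (-3)*R1:  [  0  -6  -1 ]
R3 <- R3 - (-4)*R1:  [  0  18   1 ]
R3 <- R3 - (-3)*R2:  [  0   0  -2 ]
Multipliers (in order of application): m_{21} = -3, m_{31} = -4, m_{32} = -3

multipliers: -3, -4, -3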